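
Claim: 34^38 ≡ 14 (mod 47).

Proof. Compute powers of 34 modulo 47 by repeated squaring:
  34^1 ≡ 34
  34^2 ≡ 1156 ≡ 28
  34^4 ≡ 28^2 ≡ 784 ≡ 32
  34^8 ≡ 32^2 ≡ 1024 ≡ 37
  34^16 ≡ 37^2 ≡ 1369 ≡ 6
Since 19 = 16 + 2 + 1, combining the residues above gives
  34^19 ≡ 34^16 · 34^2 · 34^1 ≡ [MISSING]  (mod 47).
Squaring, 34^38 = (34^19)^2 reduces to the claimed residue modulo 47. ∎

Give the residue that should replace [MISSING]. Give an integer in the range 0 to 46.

34^16 · 34^2 · 34^1 ≡ 6 · 28 · 34 = 5712.
5712 mod 47 = 25, so 34^19 ≡ 25 (mod 47).

25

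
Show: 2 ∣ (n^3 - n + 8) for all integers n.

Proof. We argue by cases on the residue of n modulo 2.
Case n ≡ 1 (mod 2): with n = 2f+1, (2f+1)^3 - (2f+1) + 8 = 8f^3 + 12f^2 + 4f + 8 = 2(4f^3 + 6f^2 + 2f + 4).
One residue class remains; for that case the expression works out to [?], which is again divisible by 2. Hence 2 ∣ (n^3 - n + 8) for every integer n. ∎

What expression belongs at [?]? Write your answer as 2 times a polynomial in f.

The residues treated are {1}, so the missing case is n ≡ 0 (mod 2); write n = 2f.
Then (2f)^3 - (2f) + 8 = 8f^3 - 2f + 8 = 2(4f^3 - f + 4).

2(4f^3 - f + 4)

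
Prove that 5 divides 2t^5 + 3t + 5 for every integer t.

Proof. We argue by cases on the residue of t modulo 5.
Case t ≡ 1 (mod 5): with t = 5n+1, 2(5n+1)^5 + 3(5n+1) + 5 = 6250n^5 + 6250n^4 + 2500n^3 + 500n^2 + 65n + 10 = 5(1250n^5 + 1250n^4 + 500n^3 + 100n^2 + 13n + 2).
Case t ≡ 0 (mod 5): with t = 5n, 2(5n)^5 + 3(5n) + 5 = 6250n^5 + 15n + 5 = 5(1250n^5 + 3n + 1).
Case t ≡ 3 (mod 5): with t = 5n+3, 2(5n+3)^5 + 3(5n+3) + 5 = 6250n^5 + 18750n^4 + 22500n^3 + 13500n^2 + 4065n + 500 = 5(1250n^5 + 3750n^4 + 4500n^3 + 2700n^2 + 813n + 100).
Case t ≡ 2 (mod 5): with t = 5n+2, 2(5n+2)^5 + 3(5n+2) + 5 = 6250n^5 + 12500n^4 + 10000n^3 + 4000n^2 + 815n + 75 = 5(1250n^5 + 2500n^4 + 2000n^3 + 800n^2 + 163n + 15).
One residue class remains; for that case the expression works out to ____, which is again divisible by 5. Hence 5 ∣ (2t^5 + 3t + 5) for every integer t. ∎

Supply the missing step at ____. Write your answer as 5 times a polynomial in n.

Only t ≡ 4 (mod 5) is unaccounted for. Put t = 5n+4:
2(5n+4)^5 + 3(5n+4) + 5 expands to 6250n^5 + 25000n^4 + 40000n^3 + 32000n^2 + 12815n + 2065,
and factoring out 5 leaves 5(1250n^5 + 5000n^4 + 8000n^3 + 6400n^2 + 2563n + 413).

5(1250n^5 + 5000n^4 + 8000n^3 + 6400n^2 + 2563n + 413)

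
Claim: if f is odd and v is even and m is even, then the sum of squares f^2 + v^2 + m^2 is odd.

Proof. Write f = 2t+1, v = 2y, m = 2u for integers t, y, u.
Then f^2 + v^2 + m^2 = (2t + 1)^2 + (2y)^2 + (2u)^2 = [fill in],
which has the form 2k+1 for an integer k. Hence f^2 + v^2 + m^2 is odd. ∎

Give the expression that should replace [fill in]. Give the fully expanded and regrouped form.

2(2t^2 + 2t + 2u^2 + 2y^2) + 1

Expanding: (2t + 1)^2 + (2y)^2 + (2u)^2 = 4t^2 + 4t + 4u^2 + 4y^2 + 1.
Every term except the constant is even, so this is 2(2t^2 + 2t + 2u^2 + 2y^2) + 1,
and 2t^2 + 2t + 2u^2 + 2y^2 ∈ ℤ gives the required form.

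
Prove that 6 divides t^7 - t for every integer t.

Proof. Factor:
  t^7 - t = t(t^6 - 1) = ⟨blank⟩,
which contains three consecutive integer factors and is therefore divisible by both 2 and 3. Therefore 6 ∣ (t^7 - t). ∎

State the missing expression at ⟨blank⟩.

(t - 1)t(t + 1)(t^4 + t^2 + 1)

t^6 - 1 = (t^2 - 1)(t^4 + t^2 + 1), and t^2 - 1 = (t-1)(t+1).
So t(t^6 - 1) = (t - 1)t(t + 1)(t^4 + t^2 + 1).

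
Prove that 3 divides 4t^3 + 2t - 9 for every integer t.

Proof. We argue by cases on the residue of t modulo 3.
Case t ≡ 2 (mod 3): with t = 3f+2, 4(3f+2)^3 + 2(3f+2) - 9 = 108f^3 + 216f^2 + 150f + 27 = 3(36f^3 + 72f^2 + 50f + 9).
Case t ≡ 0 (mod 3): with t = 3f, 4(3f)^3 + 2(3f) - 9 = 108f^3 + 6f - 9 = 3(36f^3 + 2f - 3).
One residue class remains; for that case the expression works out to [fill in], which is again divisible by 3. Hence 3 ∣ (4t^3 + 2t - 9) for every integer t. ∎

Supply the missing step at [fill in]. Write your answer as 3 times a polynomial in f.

3(36f^3 + 36f^2 + 14f - 1)

Only t ≡ 1 (mod 3) is unaccounted for. Put t = 3f+1:
4(3f+1)^3 + 2(3f+1) - 9 expands to 108f^3 + 108f^2 + 42f - 3,
and factoring out 3 leaves 3(36f^3 + 36f^2 + 14f - 1).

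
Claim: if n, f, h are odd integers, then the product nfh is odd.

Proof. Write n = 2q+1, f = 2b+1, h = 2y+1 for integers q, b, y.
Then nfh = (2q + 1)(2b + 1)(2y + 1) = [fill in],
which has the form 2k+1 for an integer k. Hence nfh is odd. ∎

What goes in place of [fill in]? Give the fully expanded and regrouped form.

Expanding: (2q + 1)(2b + 1)(2y + 1) = 8bqy + 4bq + 4by + 2b + 4qy + 2q + 2y + 1.
Every term except the constant is even, so this is 2(4bqy + 2bq + 2by + b + 2qy + q + y) + 1,
and 4bqy + 2bq + 2by + b + 2qy + q + y ∈ ℤ gives the required form.

2(4bqy + 2bq + 2by + b + 2qy + q + y) + 1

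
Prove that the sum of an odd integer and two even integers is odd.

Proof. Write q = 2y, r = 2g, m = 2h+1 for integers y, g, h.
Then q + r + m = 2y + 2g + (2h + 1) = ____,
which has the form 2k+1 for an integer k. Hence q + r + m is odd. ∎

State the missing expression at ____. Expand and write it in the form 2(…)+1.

2(g + h + y) + 1

2y + 2g + (2h + 1) = 2g + 2h + 2y + 1
= 2(g + h + y) + 1.
Since g + h + y is an integer, the sum is of the form 2k+1 for an integer k.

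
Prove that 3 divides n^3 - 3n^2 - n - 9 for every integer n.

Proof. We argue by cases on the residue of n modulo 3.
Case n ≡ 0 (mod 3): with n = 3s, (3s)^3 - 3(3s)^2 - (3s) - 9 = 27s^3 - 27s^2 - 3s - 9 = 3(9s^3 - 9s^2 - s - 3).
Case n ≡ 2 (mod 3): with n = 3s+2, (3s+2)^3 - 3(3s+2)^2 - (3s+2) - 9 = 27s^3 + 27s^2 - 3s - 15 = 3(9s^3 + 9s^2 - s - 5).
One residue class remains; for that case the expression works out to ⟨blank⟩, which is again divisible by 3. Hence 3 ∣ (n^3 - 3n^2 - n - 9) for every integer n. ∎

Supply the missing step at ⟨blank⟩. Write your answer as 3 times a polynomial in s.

The residues treated are {0, 2}, so the missing case is n ≡ 1 (mod 3); write n = 3s+1.
Then (3s+1)^3 - 3(3s+1)^2 - (3s+1) - 9 = 27s^3 - 12s - 12 = 3(9s^3 - 4s - 4).

3(9s^3 - 4s - 4)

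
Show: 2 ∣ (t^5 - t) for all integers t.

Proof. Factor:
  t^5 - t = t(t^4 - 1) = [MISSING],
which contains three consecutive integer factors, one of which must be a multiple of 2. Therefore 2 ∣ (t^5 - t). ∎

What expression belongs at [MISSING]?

t^4 - 1 = (t^2 - 1)(t^2 + 1), and t^2 - 1 = (t-1)(t+1).
So t(t^4 - 1) = (t - 1)t(t + 1)(t^2 + 1).

(t - 1)t(t + 1)(t^2 + 1)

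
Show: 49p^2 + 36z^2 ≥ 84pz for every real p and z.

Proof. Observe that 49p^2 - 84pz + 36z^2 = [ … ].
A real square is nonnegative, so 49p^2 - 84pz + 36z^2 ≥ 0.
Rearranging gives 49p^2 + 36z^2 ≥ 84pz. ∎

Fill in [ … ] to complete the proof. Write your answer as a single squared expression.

The leading and trailing coefficients are 7^2 and 6^2, and 84 = 2·7·6, so the trinomial is (7p - 6z)^2.
Hence 49p^2 - 84pz + 36z^2 ≥ 0.

(7p - 6z)^2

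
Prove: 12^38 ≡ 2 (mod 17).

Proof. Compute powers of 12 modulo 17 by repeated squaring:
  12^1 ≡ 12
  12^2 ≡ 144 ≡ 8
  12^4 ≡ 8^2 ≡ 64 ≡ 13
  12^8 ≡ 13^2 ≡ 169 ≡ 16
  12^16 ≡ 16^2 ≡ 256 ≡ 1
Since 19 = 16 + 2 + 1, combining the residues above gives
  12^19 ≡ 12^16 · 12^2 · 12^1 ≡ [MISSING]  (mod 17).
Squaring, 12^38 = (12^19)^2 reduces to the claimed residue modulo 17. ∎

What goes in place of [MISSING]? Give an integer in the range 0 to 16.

12^16 · 12^2 · 12^1 ≡ 1 · 8 · 12 = 96.
96 mod 17 = 11, so 12^19 ≡ 11 (mod 17).

11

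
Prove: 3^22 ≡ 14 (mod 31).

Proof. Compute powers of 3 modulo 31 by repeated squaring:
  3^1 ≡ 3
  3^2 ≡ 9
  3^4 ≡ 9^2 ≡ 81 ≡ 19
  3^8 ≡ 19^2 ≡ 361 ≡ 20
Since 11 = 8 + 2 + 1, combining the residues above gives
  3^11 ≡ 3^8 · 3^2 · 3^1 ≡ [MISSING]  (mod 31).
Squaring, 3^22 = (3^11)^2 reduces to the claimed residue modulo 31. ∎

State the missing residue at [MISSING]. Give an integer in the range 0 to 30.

3^8 · 3^2 · 3^1 ≡ 20 · 9 · 3 = 540.
540 mod 31 = 13, so 3^11 ≡ 13 (mod 31).

13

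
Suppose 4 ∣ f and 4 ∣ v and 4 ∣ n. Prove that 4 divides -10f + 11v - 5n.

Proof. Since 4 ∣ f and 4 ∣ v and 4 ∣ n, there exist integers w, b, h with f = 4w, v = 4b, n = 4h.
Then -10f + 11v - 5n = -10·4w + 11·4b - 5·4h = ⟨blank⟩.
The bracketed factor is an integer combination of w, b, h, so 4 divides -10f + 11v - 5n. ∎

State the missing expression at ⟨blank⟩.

4(11b - 5h - 10w)

Pull the common 4 out of every term: -10·4w + 11·4b - 5·4h = 4(11b - 5h - 10w).
11b - 5h - 10w is an integer, which exhibits the divisibility.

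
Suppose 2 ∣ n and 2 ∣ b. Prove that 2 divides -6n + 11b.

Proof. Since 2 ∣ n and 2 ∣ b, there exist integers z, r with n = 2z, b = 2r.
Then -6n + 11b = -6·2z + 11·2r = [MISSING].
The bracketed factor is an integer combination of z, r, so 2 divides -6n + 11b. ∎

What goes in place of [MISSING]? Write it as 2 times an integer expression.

Each term has a factor of 2: -6·2z + 11·2r = 2·(11r - 6z).
Since 11r - 6z is an integer, 2 ∣ (-6n + 11b).

2(11r - 6z)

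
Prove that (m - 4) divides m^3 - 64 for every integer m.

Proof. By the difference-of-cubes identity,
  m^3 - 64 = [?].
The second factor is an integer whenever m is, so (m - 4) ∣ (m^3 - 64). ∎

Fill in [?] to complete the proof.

(m - 4)(m^2 + 4m + 16)

Polynomial division of m^3 - 64 by m - 4 leaves remainder 0 and quotient m^2 + 4m + 16.
Hence m^3 - 64 = (m - 4)(m^2 + 4m + 16).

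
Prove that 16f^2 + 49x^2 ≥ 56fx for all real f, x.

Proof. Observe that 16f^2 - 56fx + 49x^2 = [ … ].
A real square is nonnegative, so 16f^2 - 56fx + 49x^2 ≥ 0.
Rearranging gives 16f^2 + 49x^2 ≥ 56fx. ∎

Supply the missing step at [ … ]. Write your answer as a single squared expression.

16f^2 - 56fx + 49x^2 is a perfect-square trinomial: the outer terms are (4f)^2 and (7x)^2, and the cross term is -2·4f·7x.
So 16f^2 - 56fx + 49x^2 = (4f - 7x)^2 ≥ 0.

(4f - 7x)^2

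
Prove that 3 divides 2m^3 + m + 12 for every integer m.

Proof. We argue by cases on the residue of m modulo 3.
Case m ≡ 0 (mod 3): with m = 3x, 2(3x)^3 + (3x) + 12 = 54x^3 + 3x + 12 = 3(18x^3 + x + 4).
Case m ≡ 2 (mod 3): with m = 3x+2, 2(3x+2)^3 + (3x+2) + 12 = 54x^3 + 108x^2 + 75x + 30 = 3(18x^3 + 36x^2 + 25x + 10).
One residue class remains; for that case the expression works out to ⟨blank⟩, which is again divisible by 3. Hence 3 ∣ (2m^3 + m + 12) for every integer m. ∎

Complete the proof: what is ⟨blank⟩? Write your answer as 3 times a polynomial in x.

3(18x^3 + 18x^2 + 7x + 5)

Only m ≡ 1 (mod 3) is unaccounted for. Put m = 3x+1:
2(3x+1)^3 + (3x+1) + 12 expands to 54x^3 + 54x^2 + 21x + 15,
and factoring out 3 leaves 3(18x^3 + 18x^2 + 7x + 5).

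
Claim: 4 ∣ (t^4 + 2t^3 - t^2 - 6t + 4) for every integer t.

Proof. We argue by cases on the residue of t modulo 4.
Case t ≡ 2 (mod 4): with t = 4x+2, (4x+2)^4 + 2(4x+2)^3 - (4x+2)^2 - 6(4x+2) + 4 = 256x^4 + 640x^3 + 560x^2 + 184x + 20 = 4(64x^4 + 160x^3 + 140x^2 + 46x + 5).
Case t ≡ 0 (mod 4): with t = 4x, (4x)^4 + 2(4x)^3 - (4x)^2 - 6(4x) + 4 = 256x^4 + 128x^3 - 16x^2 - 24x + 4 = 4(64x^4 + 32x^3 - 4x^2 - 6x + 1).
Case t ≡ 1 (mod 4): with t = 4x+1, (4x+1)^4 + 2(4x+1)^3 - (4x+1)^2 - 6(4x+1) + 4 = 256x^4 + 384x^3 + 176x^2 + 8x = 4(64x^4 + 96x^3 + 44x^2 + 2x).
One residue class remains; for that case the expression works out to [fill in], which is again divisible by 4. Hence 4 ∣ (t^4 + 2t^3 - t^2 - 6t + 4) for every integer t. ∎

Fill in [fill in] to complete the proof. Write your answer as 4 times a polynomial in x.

4(64x^4 + 224x^3 + 284x^2 + 150x + 28)

The residues treated are {2, 0, 1}, so the missing case is t ≡ 3 (mod 4); write t = 4x+3.
Then (4x+3)^4 + 2(4x+3)^3 - (4x+3)^2 - 6(4x+3) + 4 = 256x^4 + 896x^3 + 1136x^2 + 600x + 112 = 4(64x^4 + 224x^3 + 284x^2 + 150x + 28).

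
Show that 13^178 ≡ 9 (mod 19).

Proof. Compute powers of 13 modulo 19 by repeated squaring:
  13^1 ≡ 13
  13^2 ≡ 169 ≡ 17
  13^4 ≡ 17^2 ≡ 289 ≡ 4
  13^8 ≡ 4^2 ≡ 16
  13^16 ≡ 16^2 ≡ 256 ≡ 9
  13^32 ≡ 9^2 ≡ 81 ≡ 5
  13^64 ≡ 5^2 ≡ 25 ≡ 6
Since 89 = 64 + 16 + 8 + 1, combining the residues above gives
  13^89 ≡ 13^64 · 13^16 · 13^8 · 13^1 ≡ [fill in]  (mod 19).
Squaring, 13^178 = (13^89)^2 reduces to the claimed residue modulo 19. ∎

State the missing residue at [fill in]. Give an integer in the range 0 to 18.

Multiply the listed residues: 6 · 9 · 16 · 13 = 54 → 864 → 11232.
Reducing modulo 19: 11232 = 591·19 + 3, so 13^89 ≡ 3.

3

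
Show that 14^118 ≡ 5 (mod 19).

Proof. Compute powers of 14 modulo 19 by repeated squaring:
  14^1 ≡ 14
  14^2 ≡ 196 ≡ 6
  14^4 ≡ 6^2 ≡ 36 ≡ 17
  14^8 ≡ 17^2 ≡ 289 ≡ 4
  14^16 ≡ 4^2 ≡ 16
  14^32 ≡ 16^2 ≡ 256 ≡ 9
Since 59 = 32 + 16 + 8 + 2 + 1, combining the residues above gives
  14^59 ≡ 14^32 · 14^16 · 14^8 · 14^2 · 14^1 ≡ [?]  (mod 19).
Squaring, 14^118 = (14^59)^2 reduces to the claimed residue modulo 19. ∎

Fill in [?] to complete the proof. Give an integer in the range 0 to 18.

14^32 · 14^16 · 14^8 · 14^2 · 14^1 ≡ 9 · 16 · 4 · 6 · 14 = 48384.
48384 mod 19 = 10, so 14^59 ≡ 10 (mod 19).

10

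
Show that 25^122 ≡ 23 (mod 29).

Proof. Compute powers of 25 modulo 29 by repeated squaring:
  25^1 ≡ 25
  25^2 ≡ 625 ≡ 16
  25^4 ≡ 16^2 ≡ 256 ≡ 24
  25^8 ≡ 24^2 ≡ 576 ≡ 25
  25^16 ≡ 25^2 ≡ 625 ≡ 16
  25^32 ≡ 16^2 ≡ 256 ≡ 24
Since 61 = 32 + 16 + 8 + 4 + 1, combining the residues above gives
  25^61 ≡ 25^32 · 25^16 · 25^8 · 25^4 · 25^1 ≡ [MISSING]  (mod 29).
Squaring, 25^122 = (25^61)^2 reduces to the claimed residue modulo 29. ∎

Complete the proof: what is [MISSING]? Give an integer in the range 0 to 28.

20

25^32 · 25^16 · 25^8 · 25^4 · 25^1 ≡ 24 · 16 · 25 · 24 · 25 = 5760000.
5760000 mod 29 = 20, so 25^61 ≡ 20 (mod 29).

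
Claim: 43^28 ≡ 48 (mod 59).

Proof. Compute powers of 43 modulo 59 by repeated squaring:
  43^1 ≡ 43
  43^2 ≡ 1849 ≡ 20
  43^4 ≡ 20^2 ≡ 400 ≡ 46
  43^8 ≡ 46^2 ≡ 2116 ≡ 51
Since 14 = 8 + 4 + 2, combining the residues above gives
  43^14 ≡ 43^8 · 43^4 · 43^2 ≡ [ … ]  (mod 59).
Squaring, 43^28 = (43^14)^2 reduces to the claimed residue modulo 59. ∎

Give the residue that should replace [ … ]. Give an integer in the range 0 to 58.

43^8 · 43^4 · 43^2 ≡ 51 · 46 · 20 = 46920.
46920 mod 59 = 15, so 43^14 ≡ 15 (mod 59).

15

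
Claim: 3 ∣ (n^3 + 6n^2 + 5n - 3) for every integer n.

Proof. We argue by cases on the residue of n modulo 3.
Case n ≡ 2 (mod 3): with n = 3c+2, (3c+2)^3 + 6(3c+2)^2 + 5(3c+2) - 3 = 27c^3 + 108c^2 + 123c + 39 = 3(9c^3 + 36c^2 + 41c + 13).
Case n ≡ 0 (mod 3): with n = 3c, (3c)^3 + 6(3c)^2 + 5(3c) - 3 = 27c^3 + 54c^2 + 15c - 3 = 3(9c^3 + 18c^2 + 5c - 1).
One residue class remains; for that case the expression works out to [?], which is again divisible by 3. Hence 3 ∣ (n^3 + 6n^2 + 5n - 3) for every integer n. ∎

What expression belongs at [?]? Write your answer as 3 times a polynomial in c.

Only n ≡ 1 (mod 3) is unaccounted for. Put n = 3c+1:
(3c+1)^3 + 6(3c+1)^2 + 5(3c+1) - 3 expands to 27c^3 + 81c^2 + 60c + 9,
and factoring out 3 leaves 3(9c^3 + 27c^2 + 20c + 3).

3(9c^3 + 27c^2 + 20c + 3)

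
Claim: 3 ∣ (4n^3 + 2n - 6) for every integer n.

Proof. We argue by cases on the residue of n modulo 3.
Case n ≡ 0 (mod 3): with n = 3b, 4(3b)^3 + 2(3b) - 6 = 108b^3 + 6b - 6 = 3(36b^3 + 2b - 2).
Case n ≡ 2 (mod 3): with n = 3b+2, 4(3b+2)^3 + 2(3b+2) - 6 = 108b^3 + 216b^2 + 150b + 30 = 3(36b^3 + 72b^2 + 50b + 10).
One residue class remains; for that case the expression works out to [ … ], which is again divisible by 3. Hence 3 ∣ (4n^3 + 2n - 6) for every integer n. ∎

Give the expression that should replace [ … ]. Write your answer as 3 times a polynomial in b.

3(36b^3 + 36b^2 + 14b)

Only n ≡ 1 (mod 3) is unaccounted for. Put n = 3b+1:
4(3b+1)^3 + 2(3b+1) - 6 expands to 108b^3 + 108b^2 + 42b,
and factoring out 3 leaves 3(36b^3 + 36b^2 + 14b).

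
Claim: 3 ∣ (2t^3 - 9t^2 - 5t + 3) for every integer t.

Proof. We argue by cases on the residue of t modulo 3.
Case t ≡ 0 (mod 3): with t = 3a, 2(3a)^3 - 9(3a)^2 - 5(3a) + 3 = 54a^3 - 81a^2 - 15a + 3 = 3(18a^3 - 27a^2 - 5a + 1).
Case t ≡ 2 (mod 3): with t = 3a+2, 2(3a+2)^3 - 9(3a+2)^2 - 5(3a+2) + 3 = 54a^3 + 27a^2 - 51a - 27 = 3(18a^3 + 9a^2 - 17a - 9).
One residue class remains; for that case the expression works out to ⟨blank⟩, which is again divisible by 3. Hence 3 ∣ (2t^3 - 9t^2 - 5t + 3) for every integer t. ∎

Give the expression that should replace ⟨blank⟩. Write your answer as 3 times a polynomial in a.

3(18a^3 - 9a^2 - 17a - 3)

Only t ≡ 1 (mod 3) is unaccounted for. Put t = 3a+1:
2(3a+1)^3 - 9(3a+1)^2 - 5(3a+1) + 3 expands to 54a^3 - 27a^2 - 51a - 9,
and factoring out 3 leaves 3(18a^3 - 9a^2 - 17a - 3).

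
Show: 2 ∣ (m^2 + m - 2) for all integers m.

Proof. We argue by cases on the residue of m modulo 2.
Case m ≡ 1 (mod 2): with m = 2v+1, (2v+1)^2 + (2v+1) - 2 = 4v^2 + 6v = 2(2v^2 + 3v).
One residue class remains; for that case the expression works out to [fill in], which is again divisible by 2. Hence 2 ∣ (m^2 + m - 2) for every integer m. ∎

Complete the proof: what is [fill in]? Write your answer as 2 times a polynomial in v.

2(2v^2 + v - 1)

The residues treated are {1}, so the missing case is m ≡ 0 (mod 2); write m = 2v.
Then (2v)^2 + (2v) - 2 = 4v^2 + 2v - 2 = 2(2v^2 + v - 1).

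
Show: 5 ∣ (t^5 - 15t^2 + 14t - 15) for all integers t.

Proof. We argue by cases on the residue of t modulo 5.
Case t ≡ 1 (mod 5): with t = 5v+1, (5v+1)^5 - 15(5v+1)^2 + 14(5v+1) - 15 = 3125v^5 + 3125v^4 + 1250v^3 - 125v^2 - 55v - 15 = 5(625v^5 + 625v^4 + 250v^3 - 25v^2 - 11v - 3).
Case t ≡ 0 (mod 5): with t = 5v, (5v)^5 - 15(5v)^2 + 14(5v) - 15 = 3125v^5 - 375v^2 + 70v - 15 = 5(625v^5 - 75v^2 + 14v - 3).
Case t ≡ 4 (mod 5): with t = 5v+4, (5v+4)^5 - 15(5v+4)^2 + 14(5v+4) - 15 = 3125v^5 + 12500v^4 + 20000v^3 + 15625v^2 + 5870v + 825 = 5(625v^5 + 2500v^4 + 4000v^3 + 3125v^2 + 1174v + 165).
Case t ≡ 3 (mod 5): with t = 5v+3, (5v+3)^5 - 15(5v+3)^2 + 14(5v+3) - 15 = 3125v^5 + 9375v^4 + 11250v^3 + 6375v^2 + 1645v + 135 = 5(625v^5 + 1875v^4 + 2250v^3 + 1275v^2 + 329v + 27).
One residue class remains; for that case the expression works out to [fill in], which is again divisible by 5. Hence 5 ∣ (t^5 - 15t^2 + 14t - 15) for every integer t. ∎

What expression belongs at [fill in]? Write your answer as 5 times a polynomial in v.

The residues treated are {1, 0, 4, 3}, so the missing case is t ≡ 2 (mod 5); write t = 5v+2.
Then (5v+2)^5 - 15(5v+2)^2 + 14(5v+2) - 15 = 3125v^5 + 6250v^4 + 5000v^3 + 1625v^2 + 170v - 15 = 5(625v^5 + 1250v^4 + 1000v^3 + 325v^2 + 34v - 3).

5(625v^5 + 1250v^4 + 1000v^3 + 325v^2 + 34v - 3)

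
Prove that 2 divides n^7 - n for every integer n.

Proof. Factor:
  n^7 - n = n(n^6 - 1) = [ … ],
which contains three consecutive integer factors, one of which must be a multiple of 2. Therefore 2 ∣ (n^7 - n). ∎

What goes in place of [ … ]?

n^6 - 1 = (n^2 - 1)(n^4 + n^2 + 1), and n^2 - 1 = (n-1)(n+1).
So n(n^6 - 1) = (n - 1)n(n + 1)(n^4 + n^2 + 1).

(n - 1)n(n + 1)(n^4 + n^2 + 1)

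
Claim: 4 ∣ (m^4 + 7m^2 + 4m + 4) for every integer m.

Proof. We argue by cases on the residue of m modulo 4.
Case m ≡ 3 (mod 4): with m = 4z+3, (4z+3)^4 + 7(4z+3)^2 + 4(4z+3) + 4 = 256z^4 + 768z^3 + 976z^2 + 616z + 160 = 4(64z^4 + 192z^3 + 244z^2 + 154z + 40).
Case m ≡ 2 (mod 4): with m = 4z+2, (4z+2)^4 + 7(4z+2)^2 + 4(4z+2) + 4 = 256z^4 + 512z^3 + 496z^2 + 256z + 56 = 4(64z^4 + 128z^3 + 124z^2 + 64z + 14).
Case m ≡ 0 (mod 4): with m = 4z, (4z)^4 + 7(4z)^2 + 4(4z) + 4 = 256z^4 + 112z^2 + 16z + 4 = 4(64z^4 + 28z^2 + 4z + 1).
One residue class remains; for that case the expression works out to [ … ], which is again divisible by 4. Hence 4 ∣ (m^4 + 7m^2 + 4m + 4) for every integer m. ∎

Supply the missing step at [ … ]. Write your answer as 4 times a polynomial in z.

4(64z^4 + 64z^3 + 52z^2 + 22z + 4)

Only m ≡ 1 (mod 4) is unaccounted for. Put m = 4z+1:
(4z+1)^4 + 7(4z+1)^2 + 4(4z+1) + 4 expands to 256z^4 + 256z^3 + 208z^2 + 88z + 16,
and factoring out 4 leaves 4(64z^4 + 64z^3 + 52z^2 + 22z + 4).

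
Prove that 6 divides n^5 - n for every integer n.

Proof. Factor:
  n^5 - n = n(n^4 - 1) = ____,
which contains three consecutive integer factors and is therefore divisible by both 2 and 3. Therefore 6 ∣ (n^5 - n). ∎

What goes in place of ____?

(n - 1)n(n + 1)(n^2 + 1)

n^4 - 1 = (n^2 - 1)(n^2 + 1), and n^2 - 1 = (n-1)(n+1).
So n(n^4 - 1) = (n - 1)n(n + 1)(n^2 + 1).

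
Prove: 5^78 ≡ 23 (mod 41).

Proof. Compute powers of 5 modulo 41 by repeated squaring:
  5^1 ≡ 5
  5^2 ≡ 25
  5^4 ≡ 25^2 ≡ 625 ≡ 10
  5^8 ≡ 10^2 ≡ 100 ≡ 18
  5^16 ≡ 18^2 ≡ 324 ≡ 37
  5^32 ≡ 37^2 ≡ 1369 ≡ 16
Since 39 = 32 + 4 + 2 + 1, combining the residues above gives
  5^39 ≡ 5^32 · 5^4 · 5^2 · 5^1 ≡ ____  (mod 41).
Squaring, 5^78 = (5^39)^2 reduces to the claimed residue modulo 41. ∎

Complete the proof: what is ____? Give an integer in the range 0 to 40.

5^32 · 5^4 · 5^2 · 5^1 ≡ 16 · 10 · 25 · 5 = 20000.
20000 mod 41 = 33, so 5^39 ≡ 33 (mod 41).

33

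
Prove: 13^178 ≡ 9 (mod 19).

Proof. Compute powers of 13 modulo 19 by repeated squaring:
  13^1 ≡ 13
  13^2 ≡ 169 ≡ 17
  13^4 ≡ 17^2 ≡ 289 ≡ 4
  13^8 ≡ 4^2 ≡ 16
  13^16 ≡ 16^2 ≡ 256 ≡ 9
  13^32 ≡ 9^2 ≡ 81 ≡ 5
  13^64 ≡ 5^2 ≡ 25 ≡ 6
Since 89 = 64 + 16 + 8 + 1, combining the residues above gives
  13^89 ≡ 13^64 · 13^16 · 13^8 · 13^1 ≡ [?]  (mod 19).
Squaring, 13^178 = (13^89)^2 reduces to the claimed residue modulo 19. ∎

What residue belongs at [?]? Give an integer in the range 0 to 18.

13^64 · 13^16 · 13^8 · 13^1 ≡ 6 · 9 · 16 · 13 = 11232.
11232 mod 19 = 3, so 13^89 ≡ 3 (mod 19).

3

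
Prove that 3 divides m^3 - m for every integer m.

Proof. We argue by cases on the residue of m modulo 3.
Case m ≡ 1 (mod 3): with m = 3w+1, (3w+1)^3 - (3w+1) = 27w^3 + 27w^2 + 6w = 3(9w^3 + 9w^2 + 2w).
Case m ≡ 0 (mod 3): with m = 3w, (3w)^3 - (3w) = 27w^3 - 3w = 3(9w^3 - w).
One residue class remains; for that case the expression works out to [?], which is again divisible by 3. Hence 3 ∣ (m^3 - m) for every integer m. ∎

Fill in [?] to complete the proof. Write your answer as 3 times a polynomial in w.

Only m ≡ 2 (mod 3) is unaccounted for. Put m = 3w+2:
(3w+2)^3 - (3w+2) expands to 27w^3 + 54w^2 + 33w + 6,
and factoring out 3 leaves 3(9w^3 + 18w^2 + 11w + 2).

3(9w^3 + 18w^2 + 11w + 2)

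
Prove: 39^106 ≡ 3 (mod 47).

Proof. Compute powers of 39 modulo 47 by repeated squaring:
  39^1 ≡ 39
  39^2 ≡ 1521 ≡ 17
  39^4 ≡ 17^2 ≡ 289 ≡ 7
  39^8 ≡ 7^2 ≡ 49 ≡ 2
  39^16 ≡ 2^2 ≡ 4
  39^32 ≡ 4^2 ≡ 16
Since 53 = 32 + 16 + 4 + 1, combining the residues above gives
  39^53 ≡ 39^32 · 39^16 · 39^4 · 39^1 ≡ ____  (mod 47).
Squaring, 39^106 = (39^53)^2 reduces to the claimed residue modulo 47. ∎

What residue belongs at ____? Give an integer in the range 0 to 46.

35

39^32 · 39^16 · 39^4 · 39^1 ≡ 16 · 4 · 7 · 39 = 17472.
17472 mod 47 = 35, so 39^53 ≡ 35 (mod 47).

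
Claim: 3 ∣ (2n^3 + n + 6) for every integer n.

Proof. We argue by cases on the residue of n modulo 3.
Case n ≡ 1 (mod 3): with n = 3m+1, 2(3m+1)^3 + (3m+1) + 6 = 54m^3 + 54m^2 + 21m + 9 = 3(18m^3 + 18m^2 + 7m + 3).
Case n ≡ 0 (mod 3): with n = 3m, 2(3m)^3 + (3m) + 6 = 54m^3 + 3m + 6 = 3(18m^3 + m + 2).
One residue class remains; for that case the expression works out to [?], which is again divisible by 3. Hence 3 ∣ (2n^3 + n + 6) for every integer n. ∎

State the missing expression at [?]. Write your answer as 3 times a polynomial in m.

Only n ≡ 2 (mod 3) is unaccounted for. Put n = 3m+2:
2(3m+2)^3 + (3m+2) + 6 expands to 54m^3 + 108m^2 + 75m + 24,
and factoring out 3 leaves 3(18m^3 + 36m^2 + 25m + 8).

3(18m^3 + 36m^2 + 25m + 8)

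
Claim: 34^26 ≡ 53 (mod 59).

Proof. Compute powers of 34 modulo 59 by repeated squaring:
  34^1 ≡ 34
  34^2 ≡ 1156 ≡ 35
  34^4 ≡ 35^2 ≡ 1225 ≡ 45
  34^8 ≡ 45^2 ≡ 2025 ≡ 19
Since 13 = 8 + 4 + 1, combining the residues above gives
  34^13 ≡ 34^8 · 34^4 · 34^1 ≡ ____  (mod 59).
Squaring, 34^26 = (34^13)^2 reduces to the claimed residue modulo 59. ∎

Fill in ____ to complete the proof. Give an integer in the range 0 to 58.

42

34^8 · 34^4 · 34^1 ≡ 19 · 45 · 34 = 29070.
29070 mod 59 = 42, so 34^13 ≡ 42 (mod 59).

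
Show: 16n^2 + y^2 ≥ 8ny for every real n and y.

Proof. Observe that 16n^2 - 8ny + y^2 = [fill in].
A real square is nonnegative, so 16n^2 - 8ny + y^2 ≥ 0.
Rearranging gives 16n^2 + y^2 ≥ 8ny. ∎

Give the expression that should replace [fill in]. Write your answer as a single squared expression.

(4n - y)^2

16n^2 - 8ny + y^2 is a perfect-square trinomial: the outer terms are (4n)^2 and (y)^2, and the cross term is -2·4n·y.
So 16n^2 - 8ny + y^2 = (4n - y)^2 ≥ 0.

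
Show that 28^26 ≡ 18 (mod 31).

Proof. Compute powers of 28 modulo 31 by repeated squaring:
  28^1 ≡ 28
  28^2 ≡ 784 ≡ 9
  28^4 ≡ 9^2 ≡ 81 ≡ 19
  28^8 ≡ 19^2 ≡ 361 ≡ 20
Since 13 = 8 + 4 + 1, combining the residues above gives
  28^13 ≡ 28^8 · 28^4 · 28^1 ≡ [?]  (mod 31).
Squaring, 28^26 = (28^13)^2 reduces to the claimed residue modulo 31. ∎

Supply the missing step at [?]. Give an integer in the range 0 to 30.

7

Multiply the listed residues: 20 · 19 · 28 = 380 → 10640.
Reducing modulo 31: 10640 = 343·31 + 7, so 28^13 ≡ 7.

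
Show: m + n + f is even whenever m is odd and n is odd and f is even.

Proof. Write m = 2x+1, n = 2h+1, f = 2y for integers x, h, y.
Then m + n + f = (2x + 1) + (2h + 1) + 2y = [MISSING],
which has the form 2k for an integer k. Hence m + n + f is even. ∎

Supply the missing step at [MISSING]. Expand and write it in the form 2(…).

2(h + x + y + 1)

Expanding: (2x + 1) + (2h + 1) + 2y = 2h + 2x + 2y + 2.
Every term is even; pulling out the factor of 2 gives 2(h + x + y + 1).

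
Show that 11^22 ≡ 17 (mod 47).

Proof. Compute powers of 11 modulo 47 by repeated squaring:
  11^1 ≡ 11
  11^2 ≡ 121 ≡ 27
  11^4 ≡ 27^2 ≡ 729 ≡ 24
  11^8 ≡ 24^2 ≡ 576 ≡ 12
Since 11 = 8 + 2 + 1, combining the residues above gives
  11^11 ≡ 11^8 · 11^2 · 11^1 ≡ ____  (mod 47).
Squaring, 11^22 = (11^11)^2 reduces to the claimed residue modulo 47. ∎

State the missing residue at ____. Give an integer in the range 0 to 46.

39

11^8 · 11^2 · 11^1 ≡ 12 · 27 · 11 = 3564.
3564 mod 47 = 39, so 11^11 ≡ 39 (mod 47).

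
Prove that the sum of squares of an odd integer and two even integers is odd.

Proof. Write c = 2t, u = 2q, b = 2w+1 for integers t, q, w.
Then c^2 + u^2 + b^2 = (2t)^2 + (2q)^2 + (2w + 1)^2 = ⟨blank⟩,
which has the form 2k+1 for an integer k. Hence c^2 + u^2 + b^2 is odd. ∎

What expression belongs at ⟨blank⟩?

(2t)^2 + (2q)^2 + (2w + 1)^2 = 4q^2 + 4t^2 + 4w^2 + 4w + 1
= 2(2q^2 + 2t^2 + 2w^2 + 2w) + 1.
Since 2q^2 + 2t^2 + 2w^2 + 2w is an integer, the sum of squares is of the form 2k+1 for an integer k.

2(2q^2 + 2t^2 + 2w^2 + 2w) + 1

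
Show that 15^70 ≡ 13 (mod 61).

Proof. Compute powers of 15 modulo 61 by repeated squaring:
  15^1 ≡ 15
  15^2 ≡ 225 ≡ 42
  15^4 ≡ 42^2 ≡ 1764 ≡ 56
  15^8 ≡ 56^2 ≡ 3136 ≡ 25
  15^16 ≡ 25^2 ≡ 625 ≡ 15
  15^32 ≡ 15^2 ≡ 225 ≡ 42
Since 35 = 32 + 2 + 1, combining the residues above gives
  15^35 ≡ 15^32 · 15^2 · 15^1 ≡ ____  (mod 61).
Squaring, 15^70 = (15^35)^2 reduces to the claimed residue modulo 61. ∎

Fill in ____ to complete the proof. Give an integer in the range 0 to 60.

47

15^32 · 15^2 · 15^1 ≡ 42 · 42 · 15 = 26460.
26460 mod 61 = 47, so 15^35 ≡ 47 (mod 61).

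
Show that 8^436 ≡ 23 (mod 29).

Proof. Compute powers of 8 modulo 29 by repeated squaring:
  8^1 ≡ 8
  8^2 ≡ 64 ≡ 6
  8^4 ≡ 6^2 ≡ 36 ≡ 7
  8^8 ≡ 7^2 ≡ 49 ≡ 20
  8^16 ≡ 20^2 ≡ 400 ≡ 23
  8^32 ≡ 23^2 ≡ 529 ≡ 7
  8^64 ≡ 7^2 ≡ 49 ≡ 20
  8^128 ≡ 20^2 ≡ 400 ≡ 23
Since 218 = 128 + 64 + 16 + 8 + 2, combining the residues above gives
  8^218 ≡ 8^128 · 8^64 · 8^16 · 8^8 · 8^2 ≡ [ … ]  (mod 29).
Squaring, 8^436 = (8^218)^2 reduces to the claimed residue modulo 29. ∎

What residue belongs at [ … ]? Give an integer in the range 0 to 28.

8^128 · 8^64 · 8^16 · 8^8 · 8^2 ≡ 23 · 20 · 23 · 20 · 6 = 1269600.
1269600 mod 29 = 9, so 8^218 ≡ 9 (mod 29).

9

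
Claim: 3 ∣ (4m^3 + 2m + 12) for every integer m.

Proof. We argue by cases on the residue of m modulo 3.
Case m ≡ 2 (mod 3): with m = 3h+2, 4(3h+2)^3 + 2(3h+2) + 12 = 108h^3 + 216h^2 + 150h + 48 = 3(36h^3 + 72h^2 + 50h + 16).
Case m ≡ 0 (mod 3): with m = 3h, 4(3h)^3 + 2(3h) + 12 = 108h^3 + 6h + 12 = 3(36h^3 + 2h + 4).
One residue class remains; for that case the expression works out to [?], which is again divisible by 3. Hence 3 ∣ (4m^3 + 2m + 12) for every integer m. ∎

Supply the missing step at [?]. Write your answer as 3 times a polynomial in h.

3(36h^3 + 36h^2 + 14h + 6)

Only m ≡ 1 (mod 3) is unaccounted for. Put m = 3h+1:
4(3h+1)^3 + 2(3h+1) + 12 expands to 108h^3 + 108h^2 + 42h + 18,
and factoring out 3 leaves 3(36h^3 + 36h^2 + 14h + 6).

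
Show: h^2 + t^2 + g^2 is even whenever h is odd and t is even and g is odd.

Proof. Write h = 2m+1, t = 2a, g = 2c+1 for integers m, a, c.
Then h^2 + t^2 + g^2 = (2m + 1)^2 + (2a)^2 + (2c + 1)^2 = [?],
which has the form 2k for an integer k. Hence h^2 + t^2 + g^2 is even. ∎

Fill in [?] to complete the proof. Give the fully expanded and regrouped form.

Expanding: (2m + 1)^2 + (2a)^2 + (2c + 1)^2 = 4a^2 + 4c^2 + 4c + 4m^2 + 4m + 2.
Every term is even; pulling out the factor of 2 gives 2(2a^2 + 2c^2 + 2c + 2m^2 + 2m + 1).

2(2a^2 + 2c^2 + 2c + 2m^2 + 2m + 1)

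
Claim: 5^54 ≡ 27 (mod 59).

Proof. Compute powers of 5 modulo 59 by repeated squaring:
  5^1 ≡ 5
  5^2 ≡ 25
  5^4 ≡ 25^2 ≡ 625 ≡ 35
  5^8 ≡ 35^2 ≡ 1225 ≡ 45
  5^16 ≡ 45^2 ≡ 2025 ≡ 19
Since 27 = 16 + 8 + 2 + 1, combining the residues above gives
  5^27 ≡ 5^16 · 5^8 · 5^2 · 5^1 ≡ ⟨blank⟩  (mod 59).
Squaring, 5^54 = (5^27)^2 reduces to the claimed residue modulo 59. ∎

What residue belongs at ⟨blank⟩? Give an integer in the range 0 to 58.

26

5^16 · 5^8 · 5^2 · 5^1 ≡ 19 · 45 · 25 · 5 = 106875.
106875 mod 59 = 26, so 5^27 ≡ 26 (mod 59).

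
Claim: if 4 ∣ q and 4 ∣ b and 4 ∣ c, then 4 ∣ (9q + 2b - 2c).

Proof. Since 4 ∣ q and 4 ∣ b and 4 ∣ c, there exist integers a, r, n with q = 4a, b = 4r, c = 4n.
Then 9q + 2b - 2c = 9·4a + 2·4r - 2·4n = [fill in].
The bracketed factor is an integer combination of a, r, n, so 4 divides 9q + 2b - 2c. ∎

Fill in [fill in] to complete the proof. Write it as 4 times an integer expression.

4(9a - 2n + 2r)

Each term has a factor of 4: 9·4a + 2·4r - 2·4n = 4·(9a - 2n + 2r).
Since 9a - 2n + 2r is an integer, 4 ∣ (9q + 2b - 2c).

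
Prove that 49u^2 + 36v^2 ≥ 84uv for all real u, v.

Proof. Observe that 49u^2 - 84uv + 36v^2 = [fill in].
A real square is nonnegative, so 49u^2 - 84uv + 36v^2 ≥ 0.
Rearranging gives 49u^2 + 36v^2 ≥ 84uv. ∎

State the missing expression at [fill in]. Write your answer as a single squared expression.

The leading and trailing coefficients are 7^2 and 6^2, and 84 = 2·7·6, so the trinomial is (7u - 6v)^2.
Hence 49u^2 - 84uv + 36v^2 ≥ 0.

(7u - 6v)^2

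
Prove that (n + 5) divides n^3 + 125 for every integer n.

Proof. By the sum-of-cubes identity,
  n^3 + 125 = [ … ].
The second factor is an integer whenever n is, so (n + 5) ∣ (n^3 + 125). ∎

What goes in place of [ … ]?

a^3 + b^3 = (a + b)(a^2 - ab + b^2). With a = n, b = 5:
n^3 + 125 = (n + 5)(n^2 - 5n + 25).

(n + 5)(n^2 - 5n + 25)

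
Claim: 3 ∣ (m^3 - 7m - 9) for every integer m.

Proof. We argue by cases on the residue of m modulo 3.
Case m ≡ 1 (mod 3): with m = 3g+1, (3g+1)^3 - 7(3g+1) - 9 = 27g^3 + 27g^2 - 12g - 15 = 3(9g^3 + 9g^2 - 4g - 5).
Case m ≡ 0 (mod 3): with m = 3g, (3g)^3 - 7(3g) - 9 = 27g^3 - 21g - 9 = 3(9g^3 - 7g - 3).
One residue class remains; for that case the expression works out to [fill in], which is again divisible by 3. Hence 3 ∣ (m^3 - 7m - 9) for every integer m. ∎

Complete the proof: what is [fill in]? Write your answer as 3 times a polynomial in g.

3(9g^3 + 18g^2 + 5g - 5)

The residues treated are {1, 0}, so the missing case is m ≡ 2 (mod 3); write m = 3g+2.
Then (3g+2)^3 - 7(3g+2) - 9 = 27g^3 + 54g^2 + 15g - 15 = 3(9g^3 + 18g^2 + 5g - 5).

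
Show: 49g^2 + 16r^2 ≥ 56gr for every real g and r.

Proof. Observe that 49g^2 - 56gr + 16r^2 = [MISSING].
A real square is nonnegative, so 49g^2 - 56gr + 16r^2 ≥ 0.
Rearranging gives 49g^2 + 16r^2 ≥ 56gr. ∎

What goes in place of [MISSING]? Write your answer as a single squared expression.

49g^2 - 56gr + 16r^2 is a perfect-square trinomial: the outer terms are (7g)^2 and (4r)^2, and the cross term is -2·7g·4r.
So 49g^2 - 56gr + 16r^2 = (7g - 4r)^2 ≥ 0.

(7g - 4r)^2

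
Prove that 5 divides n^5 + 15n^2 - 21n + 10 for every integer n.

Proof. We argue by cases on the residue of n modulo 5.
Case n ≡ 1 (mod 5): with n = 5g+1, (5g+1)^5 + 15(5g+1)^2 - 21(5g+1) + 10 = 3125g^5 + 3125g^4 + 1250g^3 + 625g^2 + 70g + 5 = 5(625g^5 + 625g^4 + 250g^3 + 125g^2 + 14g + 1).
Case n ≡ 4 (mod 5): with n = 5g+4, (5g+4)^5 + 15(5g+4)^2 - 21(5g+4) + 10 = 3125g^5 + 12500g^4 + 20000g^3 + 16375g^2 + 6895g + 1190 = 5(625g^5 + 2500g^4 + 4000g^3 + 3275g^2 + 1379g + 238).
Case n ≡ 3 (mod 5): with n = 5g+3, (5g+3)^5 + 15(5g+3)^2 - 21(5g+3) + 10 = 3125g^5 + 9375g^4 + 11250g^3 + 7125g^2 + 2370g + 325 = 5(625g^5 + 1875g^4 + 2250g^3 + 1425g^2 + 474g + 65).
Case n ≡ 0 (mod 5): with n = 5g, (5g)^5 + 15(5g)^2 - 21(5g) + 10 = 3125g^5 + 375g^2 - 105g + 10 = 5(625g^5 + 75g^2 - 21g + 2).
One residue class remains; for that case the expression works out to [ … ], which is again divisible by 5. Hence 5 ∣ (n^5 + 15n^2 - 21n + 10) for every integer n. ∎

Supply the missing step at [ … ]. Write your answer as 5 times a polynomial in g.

5(625g^5 + 1250g^4 + 1000g^3 + 475g^2 + 119g + 12)

The residues treated are {1, 4, 3, 0}, so the missing case is n ≡ 2 (mod 5); write n = 5g+2.
Then (5g+2)^5 + 15(5g+2)^2 - 21(5g+2) + 10 = 3125g^5 + 6250g^4 + 5000g^3 + 2375g^2 + 595g + 60 = 5(625g^5 + 1250g^4 + 1000g^3 + 475g^2 + 119g + 12).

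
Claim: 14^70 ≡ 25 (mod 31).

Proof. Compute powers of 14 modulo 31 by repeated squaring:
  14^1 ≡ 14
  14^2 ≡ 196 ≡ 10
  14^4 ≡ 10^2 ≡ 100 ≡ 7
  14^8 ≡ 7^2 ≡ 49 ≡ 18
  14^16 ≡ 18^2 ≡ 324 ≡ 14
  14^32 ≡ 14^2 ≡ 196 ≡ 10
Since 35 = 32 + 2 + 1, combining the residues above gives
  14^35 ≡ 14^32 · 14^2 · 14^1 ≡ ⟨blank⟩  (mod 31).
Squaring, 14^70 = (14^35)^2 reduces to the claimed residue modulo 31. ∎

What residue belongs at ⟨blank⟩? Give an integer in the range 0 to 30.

5

14^32 · 14^2 · 14^1 ≡ 10 · 10 · 14 = 1400.
1400 mod 31 = 5, so 14^35 ≡ 5 (mod 31).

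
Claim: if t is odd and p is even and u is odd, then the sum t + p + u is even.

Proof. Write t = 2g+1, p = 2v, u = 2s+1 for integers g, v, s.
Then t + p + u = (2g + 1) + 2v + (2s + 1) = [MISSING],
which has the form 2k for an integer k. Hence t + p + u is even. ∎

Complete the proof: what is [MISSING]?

2(g + s + v + 1)

Expanding: (2g + 1) + 2v + (2s + 1) = 2g + 2s + 2v + 2.
Every term is even; pulling out the factor of 2 gives 2(g + s + v + 1).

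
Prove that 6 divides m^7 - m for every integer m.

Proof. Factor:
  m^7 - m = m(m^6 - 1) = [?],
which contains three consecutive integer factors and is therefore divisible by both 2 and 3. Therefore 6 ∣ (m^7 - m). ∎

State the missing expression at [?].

m^6 - 1 = (m^2 - 1)(m^4 + m^2 + 1), and m^2 - 1 = (m-1)(m+1).
So m(m^6 - 1) = (m - 1)m(m + 1)(m^4 + m^2 + 1).

(m - 1)m(m + 1)(m^4 + m^2 + 1)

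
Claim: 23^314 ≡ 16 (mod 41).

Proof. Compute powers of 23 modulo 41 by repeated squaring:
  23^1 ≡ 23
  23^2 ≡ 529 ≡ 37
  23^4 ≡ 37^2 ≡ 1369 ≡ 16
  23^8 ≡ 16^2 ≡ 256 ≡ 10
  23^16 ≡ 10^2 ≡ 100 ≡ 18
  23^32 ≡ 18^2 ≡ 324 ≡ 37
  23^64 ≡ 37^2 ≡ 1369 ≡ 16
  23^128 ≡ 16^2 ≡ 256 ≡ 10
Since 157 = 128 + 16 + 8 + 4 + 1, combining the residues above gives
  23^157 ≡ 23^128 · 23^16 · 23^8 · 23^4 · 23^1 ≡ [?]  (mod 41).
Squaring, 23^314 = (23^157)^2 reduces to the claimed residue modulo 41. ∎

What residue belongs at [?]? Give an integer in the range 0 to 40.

23^128 · 23^16 · 23^8 · 23^4 · 23^1 ≡ 10 · 18 · 10 · 16 · 23 = 662400.
662400 mod 41 = 4, so 23^157 ≡ 4 (mod 41).

4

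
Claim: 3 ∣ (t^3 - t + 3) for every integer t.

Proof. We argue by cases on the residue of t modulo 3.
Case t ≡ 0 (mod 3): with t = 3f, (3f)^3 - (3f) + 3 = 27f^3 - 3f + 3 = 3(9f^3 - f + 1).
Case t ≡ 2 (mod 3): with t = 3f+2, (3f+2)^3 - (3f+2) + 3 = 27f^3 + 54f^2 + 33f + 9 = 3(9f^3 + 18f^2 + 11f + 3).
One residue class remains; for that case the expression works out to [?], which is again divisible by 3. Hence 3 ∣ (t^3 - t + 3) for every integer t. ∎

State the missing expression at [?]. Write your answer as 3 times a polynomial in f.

3(9f^3 + 9f^2 + 2f + 1)

The residues treated are {0, 2}, so the missing case is t ≡ 1 (mod 3); write t = 3f+1.
Then (3f+1)^3 - (3f+1) + 3 = 27f^3 + 27f^2 + 6f + 3 = 3(9f^3 + 9f^2 + 2f + 1).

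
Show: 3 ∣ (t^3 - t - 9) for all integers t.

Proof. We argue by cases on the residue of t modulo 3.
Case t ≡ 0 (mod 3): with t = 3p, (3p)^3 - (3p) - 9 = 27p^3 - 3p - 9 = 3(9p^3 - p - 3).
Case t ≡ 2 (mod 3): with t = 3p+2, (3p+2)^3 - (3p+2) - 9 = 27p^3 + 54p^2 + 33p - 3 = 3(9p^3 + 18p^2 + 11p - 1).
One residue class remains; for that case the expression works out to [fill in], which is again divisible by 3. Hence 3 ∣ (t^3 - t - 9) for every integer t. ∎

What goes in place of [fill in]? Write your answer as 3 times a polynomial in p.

Only t ≡ 1 (mod 3) is unaccounted for. Put t = 3p+1:
(3p+1)^3 - (3p+1) - 9 expands to 27p^3 + 27p^2 + 6p - 9,
and factoring out 3 leaves 3(9p^3 + 9p^2 + 2p - 3).

3(9p^3 + 9p^2 + 2p - 3)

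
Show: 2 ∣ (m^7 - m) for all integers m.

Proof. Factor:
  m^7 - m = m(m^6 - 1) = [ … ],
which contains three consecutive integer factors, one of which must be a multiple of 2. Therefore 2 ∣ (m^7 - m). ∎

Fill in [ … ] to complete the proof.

m^6 - 1 = (m^2 - 1)(m^4 + m^2 + 1), and m^2 - 1 = (m-1)(m+1).
So m(m^6 - 1) = (m - 1)m(m + 1)(m^4 + m^2 + 1).

(m - 1)m(m + 1)(m^4 + m^2 + 1)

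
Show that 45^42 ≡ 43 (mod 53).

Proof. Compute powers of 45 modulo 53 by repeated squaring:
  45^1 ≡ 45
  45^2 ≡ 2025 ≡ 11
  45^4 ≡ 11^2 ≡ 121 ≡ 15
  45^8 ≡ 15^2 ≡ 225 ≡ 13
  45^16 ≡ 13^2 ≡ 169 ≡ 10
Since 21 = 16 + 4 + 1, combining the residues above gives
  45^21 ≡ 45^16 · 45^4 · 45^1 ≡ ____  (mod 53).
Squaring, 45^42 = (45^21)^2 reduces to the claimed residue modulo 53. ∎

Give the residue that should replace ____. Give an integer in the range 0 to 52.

Multiply the listed residues: 10 · 15 · 45 = 150 → 6750.
Reducing modulo 53: 6750 = 127·53 + 19, so 45^21 ≡ 19.

19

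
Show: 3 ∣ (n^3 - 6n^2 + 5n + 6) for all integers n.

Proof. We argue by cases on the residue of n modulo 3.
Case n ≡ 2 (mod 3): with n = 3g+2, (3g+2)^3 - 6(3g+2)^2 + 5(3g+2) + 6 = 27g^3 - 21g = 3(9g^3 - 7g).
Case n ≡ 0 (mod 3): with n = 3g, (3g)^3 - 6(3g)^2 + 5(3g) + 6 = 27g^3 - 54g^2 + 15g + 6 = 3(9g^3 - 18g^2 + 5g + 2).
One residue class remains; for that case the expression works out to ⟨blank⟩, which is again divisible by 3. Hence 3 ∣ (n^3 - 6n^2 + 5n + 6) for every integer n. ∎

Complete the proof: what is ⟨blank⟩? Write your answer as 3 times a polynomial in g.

The residues treated are {2, 0}, so the missing case is n ≡ 1 (mod 3); write n = 3g+1.
Then (3g+1)^3 - 6(3g+1)^2 + 5(3g+1) + 6 = 27g^3 - 27g^2 - 12g + 6 = 3(9g^3 - 9g^2 - 4g + 2).

3(9g^3 - 9g^2 - 4g + 2)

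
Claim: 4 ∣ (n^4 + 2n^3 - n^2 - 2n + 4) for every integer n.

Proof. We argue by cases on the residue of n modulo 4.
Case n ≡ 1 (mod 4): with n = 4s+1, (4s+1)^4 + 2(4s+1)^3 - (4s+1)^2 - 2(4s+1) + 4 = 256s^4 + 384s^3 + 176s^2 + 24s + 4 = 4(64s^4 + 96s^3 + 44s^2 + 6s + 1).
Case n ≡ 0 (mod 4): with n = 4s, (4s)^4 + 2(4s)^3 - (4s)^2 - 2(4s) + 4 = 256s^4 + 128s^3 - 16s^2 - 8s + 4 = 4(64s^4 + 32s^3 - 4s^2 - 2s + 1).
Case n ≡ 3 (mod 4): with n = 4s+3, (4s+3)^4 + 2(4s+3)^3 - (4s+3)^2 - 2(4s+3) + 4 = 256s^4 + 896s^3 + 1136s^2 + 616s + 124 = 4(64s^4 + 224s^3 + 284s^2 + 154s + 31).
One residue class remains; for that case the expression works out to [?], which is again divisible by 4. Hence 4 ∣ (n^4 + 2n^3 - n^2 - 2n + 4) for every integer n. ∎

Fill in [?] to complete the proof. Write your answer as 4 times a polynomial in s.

The residues treated are {1, 0, 3}, so the missing case is n ≡ 2 (mod 4); write n = 4s+2.
Then (4s+2)^4 + 2(4s+2)^3 - (4s+2)^2 - 2(4s+2) + 4 = 256s^4 + 640s^3 + 560s^2 + 200s + 28 = 4(64s^4 + 160s^3 + 140s^2 + 50s + 7).

4(64s^4 + 160s^3 + 140s^2 + 50s + 7)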